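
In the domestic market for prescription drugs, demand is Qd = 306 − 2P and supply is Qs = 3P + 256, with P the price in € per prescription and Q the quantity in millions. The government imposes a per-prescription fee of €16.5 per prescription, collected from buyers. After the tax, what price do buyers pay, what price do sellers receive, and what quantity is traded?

Before the tax: set 306 − 2P = 3P + 256 → P* = €10, Q* = 286.
With the tax collected from buyers, demand (in seller-price terms) shifts: Qd = 306 − 2(P + 16.5).
New equilibrium: buyers pay €19.9, sellers receive €3.4, Q = 266.2. (Wedge: Pb − Ps = 16.5.)
The less price-elastic side of the market bears the larger share of a per-unit tax.

Buyers pay €19.9; sellers receive €3.4; quantity = 266.2.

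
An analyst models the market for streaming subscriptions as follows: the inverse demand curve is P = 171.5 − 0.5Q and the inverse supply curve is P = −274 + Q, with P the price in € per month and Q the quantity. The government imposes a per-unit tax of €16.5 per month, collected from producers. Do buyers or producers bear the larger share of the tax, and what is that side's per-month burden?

Rewrite in direct form: Qd = 343 − 2P and Qs = P + 274.
Without the tax, 343 − 2P = P + 274 gives 3P = 69, so P* = €23 and Q* = 297.
With the tax collected from producers, supply shifts: Qs = (P − 16.5) + 274.
New equilibrium: buyers pay €28.5, producers receive €12, Q = 286. (Wedge: Pb − Ps = 16.5.)
Per-month burden: buyers €5.5, producers €11.
Producers take the larger share because supply is less price-elastic here (demand slope 2 vs supply slope 1).

Producers bear the larger share: €11 per month.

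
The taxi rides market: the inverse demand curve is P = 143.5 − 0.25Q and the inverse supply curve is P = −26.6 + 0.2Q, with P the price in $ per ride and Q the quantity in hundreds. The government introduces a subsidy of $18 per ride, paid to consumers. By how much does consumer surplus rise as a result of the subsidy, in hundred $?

Consumer surplus rises by $3980 hundred.

Rewrite in direct form: Qd = 574 − 4P and Qs = 5P + 133.
Without the subsidy, 574 − 4P = 5P + 133 gives 9P = 441, so P* = $49 and Q* = 378.
With a per-unit subsidy paid to consumers, each effectively pays P − 18, so demand becomes Qd = 574 − 4(P − 18).
New equilibrium: consumers pay $39, producers receive $57, Q = 418. (Wedge: Pb − Ps = −18.)
ΔCS is the trapezoid between Q = 418 and Q = 378 of height $10: ½ · (378 + 418) · 10 = $3980.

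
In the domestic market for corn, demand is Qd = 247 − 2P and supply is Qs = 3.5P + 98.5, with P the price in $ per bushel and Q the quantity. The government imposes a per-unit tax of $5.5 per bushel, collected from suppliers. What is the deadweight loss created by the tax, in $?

Deadweight loss = $19.25.

Without the tax, 247 − 2P = 3.5P + 98.5 gives 5.5P = 148.5, so P* = $27 and Q* = 193.
With the tax collected from suppliers, supply shifts: Qs = 3.5(P − 5.5) + 98.5.
New equilibrium: buyers pay $30.5, suppliers receive $25, Q = 186. (Wedge: Pb − Ps = 5.5.)
Quantity falls by |ΔQ| = |193 − 186| = 7.
DWL = ½ · t · |ΔQ| = ½ · 5.5 · 7 = $19.25.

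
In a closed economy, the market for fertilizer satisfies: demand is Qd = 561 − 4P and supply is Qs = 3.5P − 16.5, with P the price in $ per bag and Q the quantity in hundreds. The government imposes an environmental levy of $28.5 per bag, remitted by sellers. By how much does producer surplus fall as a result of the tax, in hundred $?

Producer surplus falls by $3441.28 hundred.

Before the tax: set 561 − 4P = 3.5P − 16.5 → P* = $77, Q* = 253.
With the tax collected from sellers, supply shifts: Qs = 3.5(P − 28.5) − 16.5.
Solving gives Q = 199.8 with buyers paying $90.3 and sellers receiving $61.8 (the $28.5 wedge).
ΔPS is the trapezoid between Q = 199.8 and Q = 253 of height $15.2: ½ · (253 + 199.8) · 15.2 = $3441.28.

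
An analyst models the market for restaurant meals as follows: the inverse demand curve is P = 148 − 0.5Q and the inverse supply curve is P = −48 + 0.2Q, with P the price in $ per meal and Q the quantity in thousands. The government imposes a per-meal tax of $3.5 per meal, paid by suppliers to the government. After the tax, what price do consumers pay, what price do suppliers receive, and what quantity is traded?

Consumers pay $10.5; suppliers receive $7; quantity = 275.

Inverting to Q(P) form: Qd = 296 − 2P; Qs = 5P + 240.
Without the tax, 296 − 2P = 5P + 240 gives 7P = 56, so P* = $8 and Q* = 280.
With the tax collected from suppliers, supply shifts: Qs = 5(P − 3.5) + 240.
Solving gives Q = 275 with consumers paying $10.5 and suppliers receiving $7 (the $3.5 wedge).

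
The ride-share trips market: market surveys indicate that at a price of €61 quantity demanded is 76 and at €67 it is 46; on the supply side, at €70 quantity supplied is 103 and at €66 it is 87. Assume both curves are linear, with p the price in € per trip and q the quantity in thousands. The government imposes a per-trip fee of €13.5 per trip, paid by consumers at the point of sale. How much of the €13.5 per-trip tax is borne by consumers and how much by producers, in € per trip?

Demand slope: (46 − 76)/(67 − 61) = -5, so qd = 381 − 5p.
Supply slope: (87 − 103)/(66 − 70) = 4, so qs = 4p − 177.
Before the tax: set 381 − 5p = 4p − 177 → p* = €62, q* = 71.
With the tax collected from consumers, demand (in seller-price terms) shifts: qd = 381 − 5(p + 13.5).
New equilibrium: consumers pay €68, producers receive €54.5, q = 41. (Wedge: pb − ps = 13.5.)
Burden on consumers: €6; on producers: €7.5. (They sum to €13.5.)

Consumers bear €6 per trip; producers bear €7.5 per trip.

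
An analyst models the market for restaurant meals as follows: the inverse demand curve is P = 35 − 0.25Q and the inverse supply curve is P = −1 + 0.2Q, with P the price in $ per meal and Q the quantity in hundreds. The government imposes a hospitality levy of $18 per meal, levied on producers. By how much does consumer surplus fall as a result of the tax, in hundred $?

Consumer surplus falls by $600 hundred.

Rewrite in direct form: Qd = 140 − 4P and Qs = 5P + 5.
Before the tax: set 140 − 4P = 5P + 5 → P* = $15, Q* = 80.
With the tax collected from producers, supply shifts: Qs = 5(P − 18) + 5.
New equilibrium: consumers pay $25, producers receive $7, Q = 40. (Wedge: Pb − Ps = 18.)
ΔCS is the trapezoid between Q = 40 and Q = 80 of height $10: ½ · (80 + 40) · 10 = $600.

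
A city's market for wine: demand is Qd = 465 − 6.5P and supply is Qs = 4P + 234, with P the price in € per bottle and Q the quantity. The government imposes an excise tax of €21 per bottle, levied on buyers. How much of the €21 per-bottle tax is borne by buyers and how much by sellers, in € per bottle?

Buyers bear €8 per bottle; sellers bear €13 per bottle.

Before the tax: set 465 − 6.5P = 4P + 234 → P* = €22, Q* = 322.
With the tax collected from buyers, demand (in seller-price terms) shifts: Qd = 465 − 6.5(P + 21).
New equilibrium: buyers pay €30, sellers receive €9, Q = 270. (Wedge: Pb − Ps = 21.)
Burden on buyers: €8; on sellers: €13. (They sum to €21.)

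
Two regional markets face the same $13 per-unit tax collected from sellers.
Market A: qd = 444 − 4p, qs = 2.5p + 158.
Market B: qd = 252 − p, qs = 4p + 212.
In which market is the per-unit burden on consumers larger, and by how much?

Market A: pre-tax p* = $44, q* = 268; post-tax q = 248; per-unit burden on consumers = $5.
Market B: pre-tax p* = $8, q* = 244; post-tax q = 233.6; per-unit burden on consumers = $10.4.
Difference: $5 vs $10.4 → market B is larger by $5.4.

Market B, by $5.4.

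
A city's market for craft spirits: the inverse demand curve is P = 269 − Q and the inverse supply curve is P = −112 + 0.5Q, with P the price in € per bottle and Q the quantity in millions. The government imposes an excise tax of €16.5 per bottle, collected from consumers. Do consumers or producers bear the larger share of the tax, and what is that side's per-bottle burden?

Consumers bear the larger share: €11 per bottle.

Inverting to Q(P) form: Qd = 269 − P; Qs = 2P + 224.
Without the tax, 269 − P = 2P + 224 gives 3P = 45, so P* = €15 and Q* = 254.
With the tax collected from consumers, demand (in seller-price terms) shifts: Qd = 269 − (P + 16.5).
New equilibrium: consumers pay €26, producers receive €9.5, Q = 243. (Wedge: Pb − Ps = 16.5.)
Per-bottle burden: consumers €11, producers €5.5.
Consumers take the larger share because demand is less price-elastic here (demand slope 1 vs supply slope 2).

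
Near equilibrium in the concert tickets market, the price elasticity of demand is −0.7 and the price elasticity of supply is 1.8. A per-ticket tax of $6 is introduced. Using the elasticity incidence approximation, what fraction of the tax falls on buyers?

Buyers' share ≈ 0.72.

Incidence ratio: buyers' share ≈ εs / (εs + |εd|) = 1.8 / (1.8 + 0.7) = 0.72.
Supply is the more elastic side, so buyers bear the larger share.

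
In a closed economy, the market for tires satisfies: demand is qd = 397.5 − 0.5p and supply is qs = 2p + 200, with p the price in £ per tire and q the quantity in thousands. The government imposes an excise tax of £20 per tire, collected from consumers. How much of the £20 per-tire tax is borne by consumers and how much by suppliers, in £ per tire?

Consumers bear £16 per tire; suppliers bear £4 per tire.

Without the tax, 397.5 − 0.5p = 2p + 200 gives 2.5p = 197.5, so p* = £79 and q* = 358.
With the tax collected from consumers, demand (in seller-price terms) shifts: qd = 397.5 − 0.5(p + 20).
Solving gives q = 350 with consumers paying £95 and suppliers receiving £75 (the £20 wedge).
Burden on consumers: £16; on suppliers: £4. (They sum to £20.)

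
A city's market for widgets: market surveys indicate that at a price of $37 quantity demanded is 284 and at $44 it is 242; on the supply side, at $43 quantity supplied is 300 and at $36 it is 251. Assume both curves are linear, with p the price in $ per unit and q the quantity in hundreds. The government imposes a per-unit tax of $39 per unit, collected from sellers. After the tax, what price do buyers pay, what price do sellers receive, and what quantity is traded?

Demand slope: (242 − 284)/(44 − 37) = -6, so qd = 506 − 6p.
Supply slope: (251 − 300)/(36 − 43) = 7, so qs = 7p − 1.
Before the tax: set 506 − 6p = 7p − 1 → p* = $39, q* = 272.
With the tax collected from sellers, supply shifts: qs = 7(p − 39) − 1.
Solving gives q = 146 with buyers paying $60 and sellers receiving $21 (the $39 wedge).

Buyers pay $60; sellers receive $21; quantity = 146.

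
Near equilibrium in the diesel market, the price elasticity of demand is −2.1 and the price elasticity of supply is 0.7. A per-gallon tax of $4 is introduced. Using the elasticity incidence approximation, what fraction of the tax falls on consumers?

Consumers' share ≈ 0.25.

Incidence ratio: consumers' share ≈ εs / (εs + |εd|) = 0.7 / (0.7 + 2.1) = 0.25.
Supply is the less elastic side, so consumers bear the smaller share.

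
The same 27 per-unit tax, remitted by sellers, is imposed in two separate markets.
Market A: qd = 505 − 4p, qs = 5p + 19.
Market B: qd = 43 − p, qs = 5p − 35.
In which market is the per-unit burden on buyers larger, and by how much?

Market A: pre-tax p* = 54, q* = 289; post-tax q = 229; per-unit burden on buyers = 15.
Market B: pre-tax p* = 13, q* = 30; post-tax q = 7.5; per-unit burden on buyers = 22.5.
Difference: 15 vs 22.5 → market B is larger by 7.5.

Market B, by 7.5.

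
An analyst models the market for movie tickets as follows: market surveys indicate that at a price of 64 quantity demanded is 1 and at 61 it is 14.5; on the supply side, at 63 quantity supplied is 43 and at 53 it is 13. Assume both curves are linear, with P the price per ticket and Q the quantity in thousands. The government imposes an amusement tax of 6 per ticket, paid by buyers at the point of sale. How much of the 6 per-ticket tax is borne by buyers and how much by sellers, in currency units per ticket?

Demand slope: (14.5 − 1)/(61 − 64) = -4.5, so Qd = 289 − 4.5P.
Supply slope: (13 − 43)/(53 − 63) = 3, so Qs = 3P − 146.
Without the tax, 289 − 4.5P = 3P − 146 gives 7.5P = 435, so P* = 58 and Q* = 28.
With the tax collected from buyers, demand (in seller-price terms) shifts: Qd = 289 − 4.5(P + 6).
New equilibrium: buyers pay 60.4, sellers receive 54.4, Q = 17.2. (Wedge: Pb − Ps = 6.)
Burden on buyers: 2.4; on sellers: 3.6. (They sum to 6.)
The less price-elastic side of the market bears the larger share of a per-unit tax.

Buyers bear 2.4 per ticket; sellers bear 3.6 per ticket.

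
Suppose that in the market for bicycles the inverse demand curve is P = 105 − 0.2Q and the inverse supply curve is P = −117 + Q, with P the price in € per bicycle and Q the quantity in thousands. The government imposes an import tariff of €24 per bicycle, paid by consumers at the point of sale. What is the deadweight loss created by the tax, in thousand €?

Deadweight loss = €240 thousand.

Inverting to Q(P) form: Qd = 525 − 5P; Qs = P + 117.
Before the tax: set 525 − 5P = P + 117 → P* = €68, Q* = 185.
With the tax collected from consumers, demand (in seller-price terms) shifts: Qd = 525 − 5(P + 24).
New equilibrium: consumers pay €72, producers receive €48, Q = 165. (Wedge: Pb − Ps = 24.)
Quantity falls by |ΔQ| = |185 − 165| = 20.
DWL = ½ · t · |ΔQ| = ½ · 24 · 20 = €240.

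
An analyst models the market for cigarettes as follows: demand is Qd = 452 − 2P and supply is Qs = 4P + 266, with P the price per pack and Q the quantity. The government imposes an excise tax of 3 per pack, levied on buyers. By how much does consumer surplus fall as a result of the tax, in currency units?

Without the tax, 452 − 2P = 4P + 266 gives 6P = 186, so P* = 31 and Q* = 390.
With the tax collected from buyers, demand (in seller-price terms) shifts: Qd = 452 − 2(P + 3).
New equilibrium: buyers pay 33, producers receive 30, Q = 386. (Wedge: Pb − Ps = 3.)
ΔCS is the trapezoid between Q = 386 and Q = 390 of height 2: ½ · (390 + 386) · 2 = 776.

Consumer surplus falls by 776.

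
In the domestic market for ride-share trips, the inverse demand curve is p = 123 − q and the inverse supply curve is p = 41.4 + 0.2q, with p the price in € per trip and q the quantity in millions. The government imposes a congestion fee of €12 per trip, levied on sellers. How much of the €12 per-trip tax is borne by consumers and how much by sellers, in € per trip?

Inverting to q(p) form: qd = 123 − p; qs = 5p − 207.
Without the tax, 123 − p = 5p − 207 gives 6p = 330, so p* = €55 and q* = 68.
With the tax collected from sellers, supply shifts: qs = 5(p − 12) − 207.
New equilibrium: consumers pay €65, sellers receive €53, q = 58. (Wedge: pb − ps = 12.)
Burden on consumers: €10; on sellers: €2. (They sum to €12.)

Consumers bear €10 per trip; sellers bear €2 per trip.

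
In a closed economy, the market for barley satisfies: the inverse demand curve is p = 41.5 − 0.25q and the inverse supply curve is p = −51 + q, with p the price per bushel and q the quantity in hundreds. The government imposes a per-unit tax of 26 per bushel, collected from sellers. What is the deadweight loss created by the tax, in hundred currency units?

Inverting to q(p) form: qd = 166 − 4p; qs = p + 51.
Before the tax: set 166 − 4p = p + 51 → p* = 23, q* = 74.
With the tax collected from sellers, supply shifts: qs = (p − 26) + 51.
Solving gives q = 53.2 with consumers paying 28.2 and sellers receiving 2.2 (the 26 wedge).
Quantity falls by |ΔQ| = |74 − 53.2| = 20.8.
DWL = ½ · t · |ΔQ| = ½ · 26 · 20.8 = 270.4.

Deadweight loss = 270.4 hundred.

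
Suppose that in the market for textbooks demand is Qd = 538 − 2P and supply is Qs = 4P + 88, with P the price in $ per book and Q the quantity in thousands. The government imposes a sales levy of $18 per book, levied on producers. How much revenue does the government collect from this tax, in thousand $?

Without the tax, 538 − 2P = 4P + 88 gives 6P = 450, so P* = $75 and Q* = 388.
With the tax collected from producers, supply shifts: Qs = 4(P − 18) + 88.
New equilibrium: consumers pay $87, producers receive $69, Q = 364. (Wedge: Pb − Ps = 18.)
Revenue = t · Q = 18 · 364 = $6552.

Tax revenue = $6552 thousand.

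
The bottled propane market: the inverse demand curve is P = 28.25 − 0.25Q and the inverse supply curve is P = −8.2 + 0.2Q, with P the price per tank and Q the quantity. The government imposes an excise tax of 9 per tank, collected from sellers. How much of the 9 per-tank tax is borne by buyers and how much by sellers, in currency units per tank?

Inverting to Q(P) form: Qd = 113 − 4P; Qs = 5P + 41.
Without the tax, 113 − 4P = 5P + 41 gives 9P = 72, so P* = 8 and Q* = 81.
With the tax collected from sellers, supply shifts: Qs = 5(P − 9) + 41.
New equilibrium: buyers pay 13, sellers receive 4, Q = 61. (Wedge: Pb − Ps = 9.)
Burden on buyers: 5; on sellers: 4. (They sum to 9.)
The less price-elastic side of the market bears the larger share of a per-unit tax.

Buyers bear 5 per tank; sellers bear 4 per tank.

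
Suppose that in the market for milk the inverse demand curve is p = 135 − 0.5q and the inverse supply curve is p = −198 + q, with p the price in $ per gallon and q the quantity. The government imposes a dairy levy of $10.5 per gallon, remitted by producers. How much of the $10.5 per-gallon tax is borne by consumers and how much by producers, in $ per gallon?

Inverting to q(p) form: qd = 270 − 2p; qs = p + 198.
Before the tax: set 270 − 2p = p + 198 → p* = $24, q* = 222.
With the tax collected from producers, supply shifts: qs = (p − 10.5) + 198.
Solving gives q = 215 with consumers paying $27.5 and producers receiving $17 (the $10.5 wedge).
Burden on consumers: $3.5; on producers: $7. (They sum to $10.5.)

Consumers bear $3.5 per gallon; producers bear $7 per gallon.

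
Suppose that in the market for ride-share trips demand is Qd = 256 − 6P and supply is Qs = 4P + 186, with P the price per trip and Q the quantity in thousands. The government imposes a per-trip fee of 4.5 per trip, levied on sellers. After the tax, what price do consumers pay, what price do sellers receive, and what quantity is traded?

Without the tax, 256 − 6P = 4P + 186 gives 10P = 70, so P* = 7 and Q* = 214.
With the tax collected from sellers, supply shifts: Qs = 4(P − 4.5) + 186.
New equilibrium: consumers pay 8.8, sellers receive 4.3, Q = 203.2. (Wedge: Pb − Ps = 4.5.)

Consumers pay 8.8; sellers receive 4.3; quantity = 203.2.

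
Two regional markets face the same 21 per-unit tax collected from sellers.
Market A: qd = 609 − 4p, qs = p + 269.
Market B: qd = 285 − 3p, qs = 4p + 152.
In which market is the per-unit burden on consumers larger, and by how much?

Market A: pre-tax p* = 68, q* = 337; post-tax q = 320.2; per-unit burden on consumers = 4.2.
Market B: pre-tax p* = 19, q* = 228; post-tax q = 192; per-unit burden on consumers = 12.
Difference: 4.2 vs 12 → market B is larger by 7.8.

Market B, by 7.8.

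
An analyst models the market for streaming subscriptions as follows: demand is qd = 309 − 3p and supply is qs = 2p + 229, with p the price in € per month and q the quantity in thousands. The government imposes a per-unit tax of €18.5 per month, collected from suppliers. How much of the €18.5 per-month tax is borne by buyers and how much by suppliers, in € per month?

Without the tax, 309 − 3p = 2p + 229 gives 5p = 80, so p* = €16 and q* = 261.
With the tax collected from suppliers, supply shifts: qs = 2(p − 18.5) + 229.
New equilibrium: buyers pay €23.4, suppliers receive €4.9, q = 238.8. (Wedge: pb − ps = 18.5.)
Burden on buyers: €7.4; on suppliers: €11.1. (They sum to €18.5.)
The less price-elastic side of the market bears the larger share of a per-unit tax.

Buyers bear €7.4 per month; suppliers bear €11.1 per month.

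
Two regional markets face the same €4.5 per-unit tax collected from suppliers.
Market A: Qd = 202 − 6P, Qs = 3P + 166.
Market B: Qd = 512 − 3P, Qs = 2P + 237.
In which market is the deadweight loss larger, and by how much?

Market A, by €8.1.

Market A: pre-tax P* = €4, Q* = 178; post-tax Q = 169; deadweight loss = €20.25.
Market B: pre-tax P* = €55, Q* = 347; post-tax Q = 341.6; deadweight loss = €12.15.
Difference: €20.25 vs €12.15 → market A is larger by €8.1.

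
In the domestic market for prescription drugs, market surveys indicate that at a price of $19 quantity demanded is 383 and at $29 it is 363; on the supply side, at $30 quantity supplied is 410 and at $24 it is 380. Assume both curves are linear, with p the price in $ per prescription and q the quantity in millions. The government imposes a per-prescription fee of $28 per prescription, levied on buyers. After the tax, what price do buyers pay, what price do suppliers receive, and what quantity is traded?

Buyers pay $43; suppliers receive $15; quantity = 335.

Demand slope: (363 − 383)/(29 − 19) = -2, so qd = 421 − 2p.
Supply slope: (380 − 410)/(24 − 30) = 5, so qs = 5p + 260.
Before the tax: set 421 − 2p = 5p + 260 → p* = $23, q* = 375.
With the tax collected from buyers, demand (in seller-price terms) shifts: qd = 421 − 2(p + 28).
Solving gives q = 335 with buyers paying $43 and suppliers receiving $15 (the $28 wedge).
The less price-elastic side of the market bears the larger share of a per-unit tax.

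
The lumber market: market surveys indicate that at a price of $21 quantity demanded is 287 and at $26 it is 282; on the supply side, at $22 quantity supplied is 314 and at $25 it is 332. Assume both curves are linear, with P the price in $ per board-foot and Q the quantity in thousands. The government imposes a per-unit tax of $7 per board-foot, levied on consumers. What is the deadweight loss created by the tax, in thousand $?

Deadweight loss = $21 thousand.

Demand slope: (282 − 287)/(26 − 21) = -1, so Qd = 308 − P.
Supply slope: (332 − 314)/(25 − 22) = 6, so Qs = 6P + 182.
Before the tax: set 308 − P = 6P + 182 → P* = $18, Q* = 290.
With the tax collected from consumers, demand (in seller-price terms) shifts: Qd = 308 − (P + 7).
Solving gives Q = 284 with consumers paying $24 and sellers receiving $17 (the $7 wedge).
Quantity falls by |ΔQ| = |290 − 284| = 6.
DWL = ½ · t · |ΔQ| = ½ · 7 · 6 = $21.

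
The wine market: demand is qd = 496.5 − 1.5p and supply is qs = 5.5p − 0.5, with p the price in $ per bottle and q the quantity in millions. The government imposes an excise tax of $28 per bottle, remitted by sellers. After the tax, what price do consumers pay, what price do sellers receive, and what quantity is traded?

Before the tax: set 496.5 − 1.5p = 5.5p − 0.5 → p* = $71, q* = 390.
With the tax collected from sellers, supply shifts: qs = 5.5(p − 28) − 0.5.
Solving gives q = 357 with consumers paying $93 and sellers receiving $65 (the $28 wedge).
The less price-elastic side of the market bears the larger share of a per-unit tax.

Consumers pay $93; sellers receive $65; quantity = 357.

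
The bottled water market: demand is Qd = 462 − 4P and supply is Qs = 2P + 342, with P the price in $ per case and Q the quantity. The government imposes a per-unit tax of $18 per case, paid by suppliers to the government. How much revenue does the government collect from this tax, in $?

Tax revenue = $6444.

Before the tax: set 462 − 4P = 2P + 342 → P* = $20, Q* = 382.
With the tax collected from suppliers, supply shifts: Qs = 2(P − 18) + 342.
New equilibrium: consumers pay $26, suppliers receive $8, Q = 358. (Wedge: Pb − Ps = 18.)
Revenue = t · Q = 18 · 358 = $6444.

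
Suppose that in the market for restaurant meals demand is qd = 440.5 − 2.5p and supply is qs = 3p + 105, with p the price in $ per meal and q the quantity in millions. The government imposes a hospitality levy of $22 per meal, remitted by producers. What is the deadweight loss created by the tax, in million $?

Deadweight loss = $330 million.

Without the tax, 440.5 − 2.5p = 3p + 105 gives 5.5p = 335.5, so p* = $61 and q* = 288.
With the tax collected from producers, supply shifts: qs = 3(p − 22) + 105.
New equilibrium: consumers pay $73, producers receive $51, q = 258. (Wedge: pb − ps = 22.)
Quantity falls by |ΔQ| = |288 − 258| = 30.
DWL = ½ · t · |ΔQ| = ½ · 22 · 30 = $330.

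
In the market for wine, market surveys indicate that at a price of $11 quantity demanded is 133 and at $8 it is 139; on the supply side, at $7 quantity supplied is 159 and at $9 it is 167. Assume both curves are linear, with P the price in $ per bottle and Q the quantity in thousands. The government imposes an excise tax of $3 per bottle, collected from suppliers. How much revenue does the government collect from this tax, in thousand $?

Tax revenue = $429 thousand.

Demand slope: (139 − 133)/(8 − 11) = -2, so Qd = 155 − 2P.
Supply slope: (167 − 159)/(9 − 7) = 4, so Qs = 4P + 131.
Without the tax, 155 − 2P = 4P + 131 gives 6P = 24, so P* = $4 and Q* = 147.
With the tax collected from suppliers, supply shifts: Qs = 4(P − 3) + 131.
Solving gives Q = 143 with consumers paying $6 and suppliers receiving $3 (the $3 wedge).
Revenue = t · Q = 3 · 143 = $429.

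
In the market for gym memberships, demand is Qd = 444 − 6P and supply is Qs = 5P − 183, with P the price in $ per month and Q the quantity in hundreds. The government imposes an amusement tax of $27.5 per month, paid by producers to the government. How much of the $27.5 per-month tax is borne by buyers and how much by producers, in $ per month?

Before the tax: set 444 − 6P = 5P − 183 → P* = $57, Q* = 102.
With the tax collected from producers, supply shifts: Qs = 5(P − 27.5) − 183.
New equilibrium: buyers pay $69.5, producers receive $42, Q = 27. (Wedge: Pb − Ps = 27.5.)
Burden on buyers: $12.5; on producers: $15. (They sum to $27.5.)
The less price-elastic side of the market bears the larger share of a per-unit tax.

Buyers bear $12.5 per month; producers bear $15 per month.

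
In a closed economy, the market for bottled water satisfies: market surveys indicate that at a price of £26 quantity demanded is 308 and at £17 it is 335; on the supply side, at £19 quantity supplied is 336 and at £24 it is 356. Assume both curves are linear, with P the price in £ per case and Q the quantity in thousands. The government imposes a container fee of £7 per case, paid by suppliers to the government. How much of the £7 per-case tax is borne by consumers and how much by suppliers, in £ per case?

Consumers bear £4 per case; suppliers bear £3 per case.

Demand slope: (335 − 308)/(17 − 26) = -3, so Qd = 386 − 3P.
Supply slope: (356 − 336)/(24 − 19) = 4, so Qs = 4P + 260.
Without the tax, 386 − 3P = 4P + 260 gives 7P = 126, so P* = £18 and Q* = 332.
With the tax collected from suppliers, supply shifts: Qs = 4(P − 7) + 260.
Solving gives Q = 320 with consumers paying £22 and suppliers receiving £15 (the £7 wedge).
Burden on consumers: £4; on suppliers: £3. (They sum to £7.)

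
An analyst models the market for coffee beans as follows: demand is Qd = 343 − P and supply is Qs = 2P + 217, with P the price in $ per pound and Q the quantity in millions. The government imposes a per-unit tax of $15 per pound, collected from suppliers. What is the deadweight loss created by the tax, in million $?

Before the tax: set 343 − P = 2P + 217 → P* = $42, Q* = 301.
With the tax collected from suppliers, supply shifts: Qs = 2(P − 15) + 217.
New equilibrium: consumers pay $52, suppliers receive $37, Q = 291. (Wedge: Pb − Ps = 15.)
Quantity falls by |ΔQ| = |301 − 291| = 10.
DWL = ½ · t · |ΔQ| = ½ · 15 · 10 = $75.

Deadweight loss = $75 million.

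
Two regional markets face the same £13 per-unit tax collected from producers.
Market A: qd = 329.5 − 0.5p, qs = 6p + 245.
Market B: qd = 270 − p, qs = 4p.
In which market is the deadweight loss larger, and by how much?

Market A: pre-tax p* = £13, q* = 323; post-tax q = 317; deadweight loss = £39.
Market B: pre-tax p* = £54, q* = 216; post-tax q = 205.6; deadweight loss = £67.6.
Difference: £39 vs £67.6 → market B is larger by £28.6.

Market B, by £28.6.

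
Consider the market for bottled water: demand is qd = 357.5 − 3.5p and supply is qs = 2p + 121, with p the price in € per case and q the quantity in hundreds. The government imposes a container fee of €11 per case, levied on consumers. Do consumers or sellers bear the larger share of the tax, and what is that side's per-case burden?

Sellers bear the larger share: €7 per case.

Without the tax, 357.5 − 3.5p = 2p + 121 gives 5.5p = 236.5, so p* = €43 and q* = 207.
With the tax collected from consumers, demand (in seller-price terms) shifts: qd = 357.5 − 3.5(p + 11).
New equilibrium: consumers pay €47, sellers receive €36, q = 193. (Wedge: pb − ps = 11.)
Per-case burden: consumers €4, sellers €7.
Sellers take the larger share because supply is less price-elastic here (demand slope 3.5 vs supply slope 2).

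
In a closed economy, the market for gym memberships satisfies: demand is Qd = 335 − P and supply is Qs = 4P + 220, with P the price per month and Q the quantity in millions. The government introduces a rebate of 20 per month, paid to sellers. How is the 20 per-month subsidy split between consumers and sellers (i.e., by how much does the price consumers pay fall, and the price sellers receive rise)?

Consumers gain 16 per month; sellers gain 4 per month.

Without the subsidy, 335 − P = 4P + 220 gives 5P = 115, so P* = 23 and Q* = 312.
With a per-unit subsidy paid to sellers, each receives P + 20 per unit sold, so supply becomes Qs = 4(P + 20) + 220.
New equilibrium: consumers pay 7, sellers receive 27, Q = 328. (Wedge: Pb − Ps = −20.)
Gain to consumers: 16; to sellers: 4. (They sum to 20.)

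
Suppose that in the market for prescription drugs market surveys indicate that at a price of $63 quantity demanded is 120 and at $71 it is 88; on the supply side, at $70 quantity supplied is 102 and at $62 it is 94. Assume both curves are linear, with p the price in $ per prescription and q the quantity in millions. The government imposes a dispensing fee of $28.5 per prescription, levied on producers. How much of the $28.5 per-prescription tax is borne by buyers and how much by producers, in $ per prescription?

Buyers bear $5.7 per prescription; producers bear $22.8 per prescription.

Demand slope: (88 − 120)/(71 − 63) = -4, so qd = 372 − 4p.
Supply slope: (94 − 102)/(62 − 70) = 1, so qs = p + 32.
Before the tax: set 372 − 4p = p + 32 → p* = $68, q* = 100.
With the tax collected from producers, supply shifts: qs = (p − 28.5) + 32.
New equilibrium: buyers pay $73.7, producers receive $45.2, q = 77.2. (Wedge: pb − ps = 28.5.)
Burden on buyers: $5.7; on producers: $22.8. (They sum to $28.5.)
The less price-elastic side of the market bears the larger share of a per-unit tax.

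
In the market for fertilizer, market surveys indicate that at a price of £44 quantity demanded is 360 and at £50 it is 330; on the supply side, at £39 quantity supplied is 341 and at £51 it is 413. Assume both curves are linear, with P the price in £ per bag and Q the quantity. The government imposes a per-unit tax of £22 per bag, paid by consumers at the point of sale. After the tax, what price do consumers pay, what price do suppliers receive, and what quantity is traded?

Consumers pay £55; suppliers receive £33; quantity = 305.

Demand slope: (330 − 360)/(50 − 44) = -5, so Qd = 580 − 5P.
Supply slope: (413 − 341)/(51 − 39) = 6, so Qs = 6P + 107.
Without the tax, 580 − 5P = 6P + 107 gives 11P = 473, so P* = £43 and Q* = 365.
With the tax collected from consumers, demand (in seller-price terms) shifts: Qd = 580 − 5(P + 22).
New equilibrium: consumers pay £55, suppliers receive £33, Q = 305. (Wedge: Pb − Ps = 22.)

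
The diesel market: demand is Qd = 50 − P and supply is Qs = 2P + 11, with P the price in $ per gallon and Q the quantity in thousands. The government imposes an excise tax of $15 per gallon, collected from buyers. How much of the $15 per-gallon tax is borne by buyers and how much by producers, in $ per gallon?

Without the tax, 50 − P = 2P + 11 gives 3P = 39, so P* = $13 and Q* = 37.
With the tax collected from buyers, demand (in seller-price terms) shifts: Qd = 50 − (P + 15).
Solving gives Q = 27 with buyers paying $23 and producers receiving $8 (the $15 wedge).
Burden on buyers: $10; on producers: $5. (They sum to $15.)

Buyers bear $10 per gallon; producers bear $5 per gallon.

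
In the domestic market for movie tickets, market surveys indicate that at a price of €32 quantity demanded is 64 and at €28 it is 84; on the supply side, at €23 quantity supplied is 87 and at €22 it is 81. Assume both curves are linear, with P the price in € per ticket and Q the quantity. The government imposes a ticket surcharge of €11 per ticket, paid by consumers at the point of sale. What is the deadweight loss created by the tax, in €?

Deadweight loss = €165.

Demand slope: (84 − 64)/(28 − 32) = -5, so Qd = 224 − 5P.
Supply slope: (81 − 87)/(22 − 23) = 6, so Qs = 6P − 51.
Before the tax: set 224 − 5P = 6P − 51 → P* = €25, Q* = 99.
With the tax collected from consumers, demand (in seller-price terms) shifts: Qd = 224 − 5(P + 11).
Solving gives Q = 69 with consumers paying €31 and suppliers receiving €20 (the €11 wedge).
Quantity falls by |ΔQ| = |99 − 69| = 30.
DWL = ½ · t · |ΔQ| = ½ · 11 · 30 = €165.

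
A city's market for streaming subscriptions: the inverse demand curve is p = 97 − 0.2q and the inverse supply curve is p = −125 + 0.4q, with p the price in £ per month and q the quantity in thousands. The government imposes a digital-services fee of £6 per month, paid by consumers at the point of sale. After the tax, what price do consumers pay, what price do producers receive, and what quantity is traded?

Consumers pay £25; producers receive £19; quantity = 360.

Inverting to q(p) form: qd = 485 − 5p; qs = 2.5p + 312.5.
Before the tax: set 485 − 5p = 2.5p + 312.5 → p* = £23, q* = 370.
With the tax collected from consumers, demand (in seller-price terms) shifts: qd = 485 − 5(p + 6).
Solving gives q = 360 with consumers paying £25 and producers receiving £19 (the £6 wedge).
The less price-elastic side of the market bears the larger share of a per-unit tax.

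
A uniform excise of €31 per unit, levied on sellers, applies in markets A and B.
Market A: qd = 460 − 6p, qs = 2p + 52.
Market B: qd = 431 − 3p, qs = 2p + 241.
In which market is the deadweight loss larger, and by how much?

Market A, by €144.15.

Market A: pre-tax p* = €51, q* = 154; post-tax q = 107.5; deadweight loss = €720.75.
Market B: pre-tax p* = €38, q* = 317; post-tax q = 279.8; deadweight loss = €576.6.
Difference: €720.75 vs €576.6 → market A is larger by €144.15.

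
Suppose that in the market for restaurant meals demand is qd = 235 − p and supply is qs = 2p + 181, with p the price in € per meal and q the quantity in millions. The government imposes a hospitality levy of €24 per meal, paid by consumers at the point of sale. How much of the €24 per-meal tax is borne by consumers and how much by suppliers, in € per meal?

Consumers bear €16 per meal; suppliers bear €8 per meal.

Without the tax, 235 − p = 2p + 181 gives 3p = 54, so p* = €18 and q* = 217.
With the tax collected from consumers, demand (in seller-price terms) shifts: qd = 235 − (p + 24).
New equilibrium: consumers pay €34, suppliers receive €10, q = 201. (Wedge: pb − ps = 24.)
Burden on consumers: €16; on suppliers: €8. (They sum to €24.)
The less price-elastic side of the market bears the larger share of a per-unit tax.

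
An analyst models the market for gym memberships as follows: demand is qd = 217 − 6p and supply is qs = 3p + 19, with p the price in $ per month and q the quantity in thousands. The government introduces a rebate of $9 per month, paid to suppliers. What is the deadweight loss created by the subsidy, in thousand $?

Without the subsidy, 217 − 6p = 3p + 19 gives 9p = 198, so p* = $22 and q* = 85.
With a per-unit subsidy paid to suppliers, each receives p + 9 per unit sold, so supply becomes qs = 3(p + 9) + 19.
New equilibrium: consumers pay $19, suppliers receive $28, q = 103. (Wedge: pb − ps = −9.)
Quantity rises by |ΔQ| = |85 − 103| = 18.
DWL = ½ · t · |ΔQ| = ½ · 9 · 18 = $81.

Deadweight loss = $81 thousand.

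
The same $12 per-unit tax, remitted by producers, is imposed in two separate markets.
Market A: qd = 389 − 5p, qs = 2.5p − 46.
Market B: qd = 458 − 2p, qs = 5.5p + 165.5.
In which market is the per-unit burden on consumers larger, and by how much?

Market B, by $4.8.

Market A: pre-tax p* = $58, q* = 99; post-tax q = 79; per-unit burden on consumers = $4.
Market B: pre-tax p* = $39, q* = 380; post-tax q = 362.4; per-unit burden on consumers = $8.8.
Difference: $4 vs $8.8 → market B is larger by $4.8.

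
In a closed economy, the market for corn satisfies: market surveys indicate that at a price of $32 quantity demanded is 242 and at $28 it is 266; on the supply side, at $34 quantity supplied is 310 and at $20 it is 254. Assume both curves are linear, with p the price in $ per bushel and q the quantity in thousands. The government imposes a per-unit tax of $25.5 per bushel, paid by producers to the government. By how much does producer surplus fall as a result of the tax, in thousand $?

Demand slope: (266 − 242)/(28 − 32) = -6, so qd = 434 − 6p.
Supply slope: (254 − 310)/(20 − 34) = 4, so qs = 4p + 174.
Before the tax: set 434 − 6p = 4p + 174 → p* = $26, q* = 278.
With the tax collected from producers, supply shifts: qs = 4(p − 25.5) + 174.
New equilibrium: buyers pay $36.2, producers receive $10.7, q = 216.8. (Wedge: pb − ps = 25.5.)
ΔPS is the trapezoid between Q = 216.8 and Q = 278 of height $15.3: ½ · (278 + 216.8) · 15.3 = $3785.22.

Producer surplus falls by $3785.22 thousand.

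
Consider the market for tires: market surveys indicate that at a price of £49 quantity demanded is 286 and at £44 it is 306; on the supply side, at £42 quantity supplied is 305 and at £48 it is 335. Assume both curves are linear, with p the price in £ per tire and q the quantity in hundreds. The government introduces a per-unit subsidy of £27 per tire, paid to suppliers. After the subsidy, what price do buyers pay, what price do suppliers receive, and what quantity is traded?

Demand slope: (306 − 286)/(44 − 49) = -4, so qd = 482 − 4p.
Supply slope: (335 − 305)/(48 − 42) = 5, so qs = 5p + 95.
Without the subsidy, 482 − 4p = 5p + 95 gives 9p = 387, so p* = £43 and q* = 310.
With a per-unit subsidy paid to suppliers, each receives p + 27 per unit sold, so supply becomes qs = 5(p + 27) + 95.
Solving gives q = 370 with buyers paying £28 and suppliers receiving £55 (the £27 wedge).

Buyers pay £28; suppliers receive £55; quantity = 370.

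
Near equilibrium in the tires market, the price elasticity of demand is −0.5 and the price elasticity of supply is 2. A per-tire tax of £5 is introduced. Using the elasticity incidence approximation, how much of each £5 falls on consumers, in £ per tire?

Consumers bear ≈ £4 per tire.

Incidence ratio: consumers' share ≈ εs / (εs + |εd|) = 2 / (2 + 0.5) = 0.8.
So consumers bear ≈ 0.8 × £5 = £4; producers bear £1.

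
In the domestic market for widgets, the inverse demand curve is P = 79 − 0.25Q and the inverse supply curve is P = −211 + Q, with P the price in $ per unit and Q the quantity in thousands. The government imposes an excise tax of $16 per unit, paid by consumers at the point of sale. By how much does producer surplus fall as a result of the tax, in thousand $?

Producer surplus falls by $2887.68 thousand.

Rewrite in direct form: Qd = 316 − 4P and Qs = P + 211.
Before the tax: set 316 − 4P = P + 211 → P* = $21, Q* = 232.
With the tax collected from consumers, demand (in seller-price terms) shifts: Qd = 316 − 4(P + 16).
Solving gives Q = 219.2 with consumers paying $24.2 and sellers receiving $8.2 (the $16 wedge).
ΔPS is the trapezoid between Q = 219.2 and Q = 232 of height $12.8: ½ · (232 + 219.2) · 12.8 = $2887.68.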